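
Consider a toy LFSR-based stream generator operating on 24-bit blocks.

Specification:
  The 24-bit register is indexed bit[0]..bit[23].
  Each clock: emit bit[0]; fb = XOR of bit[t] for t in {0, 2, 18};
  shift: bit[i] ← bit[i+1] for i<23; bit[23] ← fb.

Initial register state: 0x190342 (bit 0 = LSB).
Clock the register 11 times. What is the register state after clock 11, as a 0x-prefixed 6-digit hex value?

0xD28320

reg_0 = 0x190342
clock 1: out=0, reg = 0x0C81A1
clock 2: out=1, reg = 0x0640D0
clock 3: out=0, reg = 0x832068
clock 4: out=0, reg = 0x419034
clock 5: out=0, reg = 0xA0C81A
clock 6: out=0, reg = 0x50640D
clock 7: out=1, reg = 0x283206
clock 8: out=0, reg = 0x941903
clock 9: out=1, reg = 0x4A0C81
clock 10: out=1, reg = 0xA50640
clock 11: out=0, reg = 0xD28320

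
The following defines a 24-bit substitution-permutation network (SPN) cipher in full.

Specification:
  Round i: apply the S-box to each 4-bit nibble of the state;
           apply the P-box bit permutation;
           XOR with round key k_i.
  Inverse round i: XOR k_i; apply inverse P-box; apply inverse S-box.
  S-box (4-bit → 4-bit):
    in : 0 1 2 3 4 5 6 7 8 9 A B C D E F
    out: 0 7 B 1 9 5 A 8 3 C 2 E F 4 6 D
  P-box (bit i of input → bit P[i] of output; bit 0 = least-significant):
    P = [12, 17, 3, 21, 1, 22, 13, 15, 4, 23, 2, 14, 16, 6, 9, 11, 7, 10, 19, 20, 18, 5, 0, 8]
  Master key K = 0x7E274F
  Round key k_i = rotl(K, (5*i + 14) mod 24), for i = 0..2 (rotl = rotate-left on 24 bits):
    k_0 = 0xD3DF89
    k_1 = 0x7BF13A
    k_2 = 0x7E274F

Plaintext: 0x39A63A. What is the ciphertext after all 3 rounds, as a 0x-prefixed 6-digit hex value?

0x93B5AC

s_0 = plaintext = 0x39A63A
s_1 = Round(s_0, k_0) = 0x4D9FCB
s_2 = Round(s_1, k_1) = 0x151A24
s_3 = Round(s_2, k_2) = 0x93B5AC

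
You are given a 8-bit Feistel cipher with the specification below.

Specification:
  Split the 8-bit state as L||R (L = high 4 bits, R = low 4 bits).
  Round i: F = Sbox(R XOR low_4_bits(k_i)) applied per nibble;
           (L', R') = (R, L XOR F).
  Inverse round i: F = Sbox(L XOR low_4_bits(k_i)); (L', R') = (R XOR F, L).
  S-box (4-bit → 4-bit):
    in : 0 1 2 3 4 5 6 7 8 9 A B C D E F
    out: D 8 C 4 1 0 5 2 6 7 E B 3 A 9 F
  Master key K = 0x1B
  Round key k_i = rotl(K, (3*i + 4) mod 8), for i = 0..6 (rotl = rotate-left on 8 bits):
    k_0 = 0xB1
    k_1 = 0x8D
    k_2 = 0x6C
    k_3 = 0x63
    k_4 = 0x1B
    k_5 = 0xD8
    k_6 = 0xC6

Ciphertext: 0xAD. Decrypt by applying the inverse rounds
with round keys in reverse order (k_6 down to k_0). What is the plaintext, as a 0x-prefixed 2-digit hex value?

0xE3

s_0 = ciphertext = 0xAD
s_1 = InvRound(s_0, k_6) = 0xEA
s_2 = InvRound(s_1, k_5) = 0xFE
s_3 = InvRound(s_2, k_4) = 0xFF
s_4 = InvRound(s_3, k_3) = 0xCF
s_5 = InvRound(s_4, k_2) = 0x2C
s_6 = InvRound(s_5, k_1) = 0x32
s_7 = InvRound(s_6, k_0) = 0xE3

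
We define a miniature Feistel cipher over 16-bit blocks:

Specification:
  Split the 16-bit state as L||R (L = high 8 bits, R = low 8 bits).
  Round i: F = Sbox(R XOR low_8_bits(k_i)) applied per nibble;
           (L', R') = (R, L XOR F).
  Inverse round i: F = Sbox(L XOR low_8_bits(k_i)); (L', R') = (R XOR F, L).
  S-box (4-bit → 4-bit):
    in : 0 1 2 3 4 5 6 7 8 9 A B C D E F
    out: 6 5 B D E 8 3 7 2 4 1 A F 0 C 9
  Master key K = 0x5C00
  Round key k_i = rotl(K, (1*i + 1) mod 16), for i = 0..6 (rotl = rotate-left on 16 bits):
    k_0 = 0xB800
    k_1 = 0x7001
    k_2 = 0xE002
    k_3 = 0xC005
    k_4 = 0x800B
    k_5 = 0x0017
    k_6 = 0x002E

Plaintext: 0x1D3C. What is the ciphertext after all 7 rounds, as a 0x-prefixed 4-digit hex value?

0x6B8D

s_0 = plaintext = 0x1D3C
s_1 = Round(s_0, k_0) = 0x3CC2
s_2 = Round(s_1, k_1) = 0xC2C1
s_3 = Round(s_2, k_2) = 0xC13F
s_4 = Round(s_3, k_3) = 0x3F10
s_5 = Round(s_4, k_4) = 0x1065
s_6 = Round(s_5, k_5) = 0x656B
s_7 = Round(s_6, k_6) = 0x6B8D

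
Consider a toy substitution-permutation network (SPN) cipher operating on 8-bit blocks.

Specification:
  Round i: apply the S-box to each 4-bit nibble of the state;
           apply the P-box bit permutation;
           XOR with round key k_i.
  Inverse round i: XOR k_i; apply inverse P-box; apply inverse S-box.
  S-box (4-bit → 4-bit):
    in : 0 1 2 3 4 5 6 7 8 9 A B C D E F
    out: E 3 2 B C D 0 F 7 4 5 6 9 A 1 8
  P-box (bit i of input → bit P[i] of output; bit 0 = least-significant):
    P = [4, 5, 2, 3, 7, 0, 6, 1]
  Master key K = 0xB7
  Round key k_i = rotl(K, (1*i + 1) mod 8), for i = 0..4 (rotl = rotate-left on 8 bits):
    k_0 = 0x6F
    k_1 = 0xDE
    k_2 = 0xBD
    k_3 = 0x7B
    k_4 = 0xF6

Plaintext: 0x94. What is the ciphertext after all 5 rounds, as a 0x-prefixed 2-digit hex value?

0x81

s_0 = plaintext = 0x94
s_1 = Round(s_0, k_0) = 0x23
s_2 = Round(s_1, k_1) = 0xE7
s_3 = Round(s_2, k_2) = 0x01
s_4 = Round(s_3, k_3) = 0x08
s_5 = Round(s_4, k_4) = 0x81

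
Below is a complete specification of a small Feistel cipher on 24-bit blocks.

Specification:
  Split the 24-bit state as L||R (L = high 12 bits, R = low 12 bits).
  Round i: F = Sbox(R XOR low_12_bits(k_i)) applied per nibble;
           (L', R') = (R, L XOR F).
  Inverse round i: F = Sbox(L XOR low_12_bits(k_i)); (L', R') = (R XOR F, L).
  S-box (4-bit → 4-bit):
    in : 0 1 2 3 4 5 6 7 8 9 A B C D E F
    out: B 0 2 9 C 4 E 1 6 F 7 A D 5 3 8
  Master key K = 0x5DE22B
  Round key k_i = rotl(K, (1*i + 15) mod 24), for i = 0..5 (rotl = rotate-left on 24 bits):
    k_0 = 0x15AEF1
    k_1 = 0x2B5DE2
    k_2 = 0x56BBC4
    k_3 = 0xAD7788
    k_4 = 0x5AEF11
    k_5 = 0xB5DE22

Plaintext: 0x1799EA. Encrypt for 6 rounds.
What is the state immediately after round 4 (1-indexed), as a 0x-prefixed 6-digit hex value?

s_0 = plaintext = 0x1799EA
s_1 = Round(s_0, k_0) = 0x9EA073
s_2 = Round(s_1, k_1) = 0x073C1A
s_3 = Round(s_2, k_2) = 0xC1A120
s_4 = Round(s_3, k_3) = 0x12026C
s_5 = Round(s_4, k_4) = 0x26C435
s_6 = Round(s_5, k_5) = 0x43556D

0x12026C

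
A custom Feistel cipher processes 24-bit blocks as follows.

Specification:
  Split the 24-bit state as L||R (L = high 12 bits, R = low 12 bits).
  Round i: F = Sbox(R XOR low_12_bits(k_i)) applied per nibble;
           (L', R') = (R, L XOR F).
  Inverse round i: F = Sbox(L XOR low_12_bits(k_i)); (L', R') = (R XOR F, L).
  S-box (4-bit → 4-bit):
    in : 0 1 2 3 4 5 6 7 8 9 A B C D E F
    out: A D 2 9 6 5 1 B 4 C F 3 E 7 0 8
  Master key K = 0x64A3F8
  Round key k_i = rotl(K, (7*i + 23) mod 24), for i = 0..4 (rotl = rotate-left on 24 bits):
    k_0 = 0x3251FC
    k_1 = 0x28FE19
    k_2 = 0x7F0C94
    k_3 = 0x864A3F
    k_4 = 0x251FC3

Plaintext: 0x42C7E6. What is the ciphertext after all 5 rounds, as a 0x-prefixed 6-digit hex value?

s_0 = plaintext = 0x42C7E6
s_1 = Round(s_0, k_0) = 0x7E65F3
s_2 = Round(s_1, k_1) = 0x5F34E9
s_3 = Round(s_2, k_2) = 0x4E9144
s_4 = Round(s_3, k_3) = 0x14475A
s_5 = Round(s_4, k_4) = 0x75A588

0x75A588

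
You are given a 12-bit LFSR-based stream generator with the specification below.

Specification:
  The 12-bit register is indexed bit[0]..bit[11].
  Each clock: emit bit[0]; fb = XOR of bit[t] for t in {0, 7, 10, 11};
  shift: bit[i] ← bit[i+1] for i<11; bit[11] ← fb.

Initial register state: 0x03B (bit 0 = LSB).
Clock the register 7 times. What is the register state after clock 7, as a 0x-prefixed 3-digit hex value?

reg_0 = 0x03B
clock 1: out=1, reg = 0x81D
clock 2: out=1, reg = 0x40E
clock 3: out=0, reg = 0xA07
clock 4: out=1, reg = 0x503
clock 5: out=1, reg = 0x281
clock 6: out=1, reg = 0x140
clock 7: out=0, reg = 0x0A0

0x0A0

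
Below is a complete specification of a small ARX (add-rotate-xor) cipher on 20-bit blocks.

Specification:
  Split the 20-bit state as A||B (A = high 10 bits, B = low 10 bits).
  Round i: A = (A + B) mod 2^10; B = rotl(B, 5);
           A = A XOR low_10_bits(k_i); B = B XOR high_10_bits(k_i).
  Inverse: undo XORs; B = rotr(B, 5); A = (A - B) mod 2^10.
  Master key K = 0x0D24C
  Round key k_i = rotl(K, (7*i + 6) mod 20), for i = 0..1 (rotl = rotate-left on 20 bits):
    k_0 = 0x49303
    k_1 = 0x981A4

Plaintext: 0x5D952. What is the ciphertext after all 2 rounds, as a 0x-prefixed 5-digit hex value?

s_0 = plaintext = 0x5D952
s_1 = Round(s_0, k_0) = 0x72F6E
s_2 = Round(s_1, k_1) = 0x277BB

0x277BB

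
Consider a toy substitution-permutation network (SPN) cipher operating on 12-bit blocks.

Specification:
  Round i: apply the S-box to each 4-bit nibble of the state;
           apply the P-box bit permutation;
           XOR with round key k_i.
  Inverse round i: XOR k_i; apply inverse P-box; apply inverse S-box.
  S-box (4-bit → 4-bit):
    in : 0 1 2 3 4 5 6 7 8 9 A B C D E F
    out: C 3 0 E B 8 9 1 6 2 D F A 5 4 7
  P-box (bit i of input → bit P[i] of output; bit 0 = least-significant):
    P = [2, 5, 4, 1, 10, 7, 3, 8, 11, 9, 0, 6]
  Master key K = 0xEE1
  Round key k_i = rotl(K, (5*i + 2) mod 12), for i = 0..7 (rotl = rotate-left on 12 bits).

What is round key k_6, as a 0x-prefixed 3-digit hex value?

K = 0xEE1
k_0 = rotl(K, (5*0+2) mod 12) = rotl(K, 2) = 0xB87
k_1 = rotl(K, (5*1+2) mod 12) = rotl(K, 7) = 0x0F7
k_2 = rotl(K, (5*2+2) mod 12) = rotl(K, 0) = 0xEE1
k_3 = rotl(K, (5*3+2) mod 12) = rotl(K, 5) = 0xC3D
k_4 = rotl(K, (5*4+2) mod 12) = rotl(K, 10) = 0x7B8
k_5 = rotl(K, (5*5+2) mod 12) = rotl(K, 3) = 0x70F
k_6 = rotl(K, (5*6+2) mod 12) = rotl(K, 8) = 0x1EE

0x1EE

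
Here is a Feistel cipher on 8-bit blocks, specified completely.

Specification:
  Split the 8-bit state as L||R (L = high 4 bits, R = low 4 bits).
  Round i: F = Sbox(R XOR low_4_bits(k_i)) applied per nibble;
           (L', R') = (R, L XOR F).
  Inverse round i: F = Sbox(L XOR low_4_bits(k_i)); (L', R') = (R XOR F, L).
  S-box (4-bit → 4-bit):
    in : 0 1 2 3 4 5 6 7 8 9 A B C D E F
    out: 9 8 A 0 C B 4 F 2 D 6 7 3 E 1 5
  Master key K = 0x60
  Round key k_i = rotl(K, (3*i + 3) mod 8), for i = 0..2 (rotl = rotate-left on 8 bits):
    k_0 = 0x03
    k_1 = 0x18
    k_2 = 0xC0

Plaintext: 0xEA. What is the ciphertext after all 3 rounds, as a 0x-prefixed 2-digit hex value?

0xDD

s_0 = plaintext = 0xEA
s_1 = Round(s_0, k_0) = 0xA3
s_2 = Round(s_1, k_1) = 0x3D
s_3 = Round(s_2, k_2) = 0xDD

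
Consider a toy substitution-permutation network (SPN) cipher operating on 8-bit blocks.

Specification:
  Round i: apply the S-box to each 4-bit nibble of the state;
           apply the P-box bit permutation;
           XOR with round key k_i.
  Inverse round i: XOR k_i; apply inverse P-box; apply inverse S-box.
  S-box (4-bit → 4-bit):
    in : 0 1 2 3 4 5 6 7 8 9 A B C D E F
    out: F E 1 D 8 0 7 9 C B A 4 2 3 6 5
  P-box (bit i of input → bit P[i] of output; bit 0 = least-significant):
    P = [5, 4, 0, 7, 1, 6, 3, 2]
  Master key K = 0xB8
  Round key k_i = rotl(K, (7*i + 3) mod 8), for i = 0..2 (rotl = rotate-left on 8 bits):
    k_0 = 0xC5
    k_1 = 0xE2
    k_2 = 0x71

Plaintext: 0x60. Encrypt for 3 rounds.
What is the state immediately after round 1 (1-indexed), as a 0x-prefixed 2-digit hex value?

0x3E

s_0 = plaintext = 0x60
s_1 = Round(s_0, k_0) = 0x3E
s_2 = Round(s_1, k_1) = 0xFD
s_3 = Round(s_2, k_2) = 0x4B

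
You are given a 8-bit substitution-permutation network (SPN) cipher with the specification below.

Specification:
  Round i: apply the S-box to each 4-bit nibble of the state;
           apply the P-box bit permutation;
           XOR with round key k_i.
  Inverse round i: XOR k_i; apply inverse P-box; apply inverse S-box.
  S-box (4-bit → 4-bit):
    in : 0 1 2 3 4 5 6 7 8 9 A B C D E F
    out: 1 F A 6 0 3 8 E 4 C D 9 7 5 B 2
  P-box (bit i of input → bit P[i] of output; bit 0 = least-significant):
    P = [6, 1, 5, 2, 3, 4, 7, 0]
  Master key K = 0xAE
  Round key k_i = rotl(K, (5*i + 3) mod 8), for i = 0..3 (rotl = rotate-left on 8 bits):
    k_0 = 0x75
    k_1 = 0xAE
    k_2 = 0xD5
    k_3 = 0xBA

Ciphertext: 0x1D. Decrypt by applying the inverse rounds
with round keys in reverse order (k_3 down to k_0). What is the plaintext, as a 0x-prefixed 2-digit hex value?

0x10

s_0 = ciphertext = 0x1D
s_1 = InvRound(s_0, k_3) = 0x97
s_2 = InvRound(s_1, k_2) = 0x45
s_3 = InvRound(s_2, k_1) = 0xAC
s_4 = InvRound(s_3, k_0) = 0x10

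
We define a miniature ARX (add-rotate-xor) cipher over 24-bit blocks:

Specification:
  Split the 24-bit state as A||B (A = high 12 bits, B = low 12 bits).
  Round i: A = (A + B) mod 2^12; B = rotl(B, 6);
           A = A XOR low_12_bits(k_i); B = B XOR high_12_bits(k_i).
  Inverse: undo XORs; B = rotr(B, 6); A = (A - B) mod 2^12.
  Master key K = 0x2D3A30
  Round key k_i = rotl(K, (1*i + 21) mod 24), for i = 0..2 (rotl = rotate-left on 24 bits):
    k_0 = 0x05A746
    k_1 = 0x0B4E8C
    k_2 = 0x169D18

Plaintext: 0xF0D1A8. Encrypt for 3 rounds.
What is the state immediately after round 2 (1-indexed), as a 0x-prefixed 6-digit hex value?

s_0 = plaintext = 0xF0D1A8
s_1 = Round(s_0, k_0) = 0x7F3A5C
s_2 = Round(s_1, k_1) = 0xCC379D
s_3 = Round(s_2, k_2) = 0x978637

0xCC379D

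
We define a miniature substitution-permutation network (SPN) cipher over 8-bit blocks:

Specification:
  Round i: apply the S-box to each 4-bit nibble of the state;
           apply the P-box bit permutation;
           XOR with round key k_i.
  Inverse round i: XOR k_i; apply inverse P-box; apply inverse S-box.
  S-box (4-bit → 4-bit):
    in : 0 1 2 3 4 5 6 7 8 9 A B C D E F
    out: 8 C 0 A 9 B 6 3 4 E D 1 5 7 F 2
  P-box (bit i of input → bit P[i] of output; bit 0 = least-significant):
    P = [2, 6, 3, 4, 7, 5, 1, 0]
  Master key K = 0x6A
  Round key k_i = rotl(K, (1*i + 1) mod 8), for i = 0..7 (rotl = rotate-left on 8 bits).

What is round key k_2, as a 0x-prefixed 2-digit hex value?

K = 0x6A
k_0 = rotl(K, (1*0+1) mod 8) = rotl(K, 1) = 0xD4
k_1 = rotl(K, (1*1+1) mod 8) = rotl(K, 2) = 0xA9
k_2 = rotl(K, (1*2+1) mod 8) = rotl(K, 3) = 0x53

0x53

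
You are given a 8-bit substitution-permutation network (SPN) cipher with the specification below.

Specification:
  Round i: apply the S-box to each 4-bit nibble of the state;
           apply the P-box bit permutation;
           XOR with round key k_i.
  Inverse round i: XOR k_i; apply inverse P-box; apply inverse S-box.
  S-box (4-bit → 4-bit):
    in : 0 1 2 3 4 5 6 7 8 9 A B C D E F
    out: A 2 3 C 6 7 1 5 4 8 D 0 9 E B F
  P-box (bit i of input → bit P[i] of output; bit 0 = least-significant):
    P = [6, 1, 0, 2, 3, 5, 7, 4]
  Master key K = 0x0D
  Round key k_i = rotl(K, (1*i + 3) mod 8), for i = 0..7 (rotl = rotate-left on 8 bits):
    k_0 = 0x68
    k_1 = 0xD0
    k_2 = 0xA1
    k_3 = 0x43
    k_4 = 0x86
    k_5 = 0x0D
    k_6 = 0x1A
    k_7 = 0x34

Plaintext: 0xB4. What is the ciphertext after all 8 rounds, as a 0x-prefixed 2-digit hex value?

0xBD

s_0 = plaintext = 0xB4
s_1 = Round(s_0, k_0) = 0x6B
s_2 = Round(s_1, k_1) = 0xD8
s_3 = Round(s_2, k_2) = 0x10
s_4 = Round(s_3, k_3) = 0x65
s_5 = Round(s_4, k_4) = 0xCD
s_6 = Round(s_5, k_5) = 0x12
s_7 = Round(s_6, k_6) = 0x78
s_8 = Round(s_7, k_7) = 0xBD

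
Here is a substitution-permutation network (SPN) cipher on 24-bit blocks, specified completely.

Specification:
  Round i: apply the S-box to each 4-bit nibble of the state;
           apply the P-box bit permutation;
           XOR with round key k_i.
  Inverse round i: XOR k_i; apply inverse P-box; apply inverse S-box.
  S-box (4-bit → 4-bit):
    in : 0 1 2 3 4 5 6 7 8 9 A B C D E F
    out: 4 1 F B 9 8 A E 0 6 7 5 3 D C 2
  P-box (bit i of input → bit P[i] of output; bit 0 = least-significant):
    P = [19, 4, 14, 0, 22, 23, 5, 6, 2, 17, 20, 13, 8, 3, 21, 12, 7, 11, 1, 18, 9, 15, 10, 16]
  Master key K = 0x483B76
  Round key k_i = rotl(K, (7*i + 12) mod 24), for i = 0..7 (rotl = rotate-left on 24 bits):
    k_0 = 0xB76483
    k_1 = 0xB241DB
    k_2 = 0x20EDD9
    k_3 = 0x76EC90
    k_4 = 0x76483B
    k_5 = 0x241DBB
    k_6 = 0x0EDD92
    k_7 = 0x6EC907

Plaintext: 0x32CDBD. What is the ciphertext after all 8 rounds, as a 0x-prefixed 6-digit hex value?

s_0 = plaintext = 0x32CDBD
s_1 = Round(s_0, k_0) = 0xEA8F2C
s_2 = Round(s_1, k_1) = 0x794D29
s_3 = Round(s_2, k_2) = 0xF110AF
s_4 = Round(s_3, k_3) = 0xA66D20
s_5 = Round(s_4, k_4) = 0xA2B657
s_6 = Round(s_5, k_5) = 0x02F268
s_7 = Round(s_6, k_6) = 0x98F15C
s_8 = Round(s_7, k_7) = 0x664D5B

0x664D5B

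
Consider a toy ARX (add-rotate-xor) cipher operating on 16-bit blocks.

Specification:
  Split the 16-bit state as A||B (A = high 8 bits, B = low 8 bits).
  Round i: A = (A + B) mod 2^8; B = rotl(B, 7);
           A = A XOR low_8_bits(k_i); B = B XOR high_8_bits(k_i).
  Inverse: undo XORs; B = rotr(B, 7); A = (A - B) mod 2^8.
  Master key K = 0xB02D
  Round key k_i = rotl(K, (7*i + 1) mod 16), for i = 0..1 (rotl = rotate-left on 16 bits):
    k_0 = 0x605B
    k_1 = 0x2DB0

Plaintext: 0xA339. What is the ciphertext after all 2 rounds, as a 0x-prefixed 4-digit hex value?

s_0 = plaintext = 0xA339
s_1 = Round(s_0, k_0) = 0x87FC
s_2 = Round(s_1, k_1) = 0x3353

0x3353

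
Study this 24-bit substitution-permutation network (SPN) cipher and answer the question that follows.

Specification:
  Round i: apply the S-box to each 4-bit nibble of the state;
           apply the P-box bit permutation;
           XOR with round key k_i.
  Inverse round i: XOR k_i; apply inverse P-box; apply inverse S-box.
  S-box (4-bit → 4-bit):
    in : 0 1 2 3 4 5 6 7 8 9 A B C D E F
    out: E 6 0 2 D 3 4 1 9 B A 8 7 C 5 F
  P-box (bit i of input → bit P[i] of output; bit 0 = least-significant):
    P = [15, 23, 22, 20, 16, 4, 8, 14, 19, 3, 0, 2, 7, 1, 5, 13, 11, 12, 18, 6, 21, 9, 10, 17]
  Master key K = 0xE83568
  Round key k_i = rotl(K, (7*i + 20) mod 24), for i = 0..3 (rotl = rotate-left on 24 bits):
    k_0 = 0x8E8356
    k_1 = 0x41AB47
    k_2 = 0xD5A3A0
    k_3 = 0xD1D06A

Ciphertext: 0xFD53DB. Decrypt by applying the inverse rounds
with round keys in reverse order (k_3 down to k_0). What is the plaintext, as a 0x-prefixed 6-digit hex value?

0x28E9A5

s_0 = ciphertext = 0xFD53DB
s_1 = InvRound(s_0, k_3) = 0x56EE17
s_2 = InvRound(s_1, k_2) = 0xD7CDF3
s_3 = InvRound(s_2, k_1) = 0x064BAA
s_4 = InvRound(s_3, k_0) = 0x28E9A5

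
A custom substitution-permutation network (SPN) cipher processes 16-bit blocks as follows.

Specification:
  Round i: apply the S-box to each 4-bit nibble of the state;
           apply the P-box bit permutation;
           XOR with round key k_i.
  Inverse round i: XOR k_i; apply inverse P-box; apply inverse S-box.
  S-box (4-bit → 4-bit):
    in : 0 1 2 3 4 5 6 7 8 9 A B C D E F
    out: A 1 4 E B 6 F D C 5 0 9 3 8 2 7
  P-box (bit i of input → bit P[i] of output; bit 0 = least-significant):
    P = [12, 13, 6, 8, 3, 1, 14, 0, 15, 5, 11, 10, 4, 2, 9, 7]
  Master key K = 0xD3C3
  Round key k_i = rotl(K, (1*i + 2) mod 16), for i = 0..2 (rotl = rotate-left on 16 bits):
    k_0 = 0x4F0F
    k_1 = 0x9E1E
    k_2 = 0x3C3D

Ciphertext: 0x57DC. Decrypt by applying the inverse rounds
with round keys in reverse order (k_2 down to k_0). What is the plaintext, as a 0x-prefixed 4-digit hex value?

0x43A0

s_0 = ciphertext = 0x57DC
s_1 = InvRound(s_0, k_2) = 0x8583
s_2 = InvRound(s_1, k_1) = 0x62BB
s_3 = InvRound(s_2, k_0) = 0x43A0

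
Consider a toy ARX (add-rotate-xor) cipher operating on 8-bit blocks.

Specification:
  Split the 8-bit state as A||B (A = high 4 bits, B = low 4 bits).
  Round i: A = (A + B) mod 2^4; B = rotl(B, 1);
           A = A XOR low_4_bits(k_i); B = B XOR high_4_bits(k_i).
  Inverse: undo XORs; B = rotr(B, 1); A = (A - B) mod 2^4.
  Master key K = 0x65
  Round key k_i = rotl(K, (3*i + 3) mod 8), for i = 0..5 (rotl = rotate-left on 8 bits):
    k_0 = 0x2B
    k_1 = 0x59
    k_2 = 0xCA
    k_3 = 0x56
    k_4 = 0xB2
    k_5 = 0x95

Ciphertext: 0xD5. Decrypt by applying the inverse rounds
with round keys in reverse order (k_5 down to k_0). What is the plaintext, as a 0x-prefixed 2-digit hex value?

s_0 = ciphertext = 0xD5
s_1 = InvRound(s_0, k_5) = 0x26
s_2 = InvRound(s_1, k_4) = 0x2E
s_3 = InvRound(s_2, k_3) = 0x7D
s_4 = InvRound(s_3, k_2) = 0x58
s_5 = InvRound(s_4, k_1) = 0xEE
s_6 = InvRound(s_5, k_0) = 0xF6

0xF6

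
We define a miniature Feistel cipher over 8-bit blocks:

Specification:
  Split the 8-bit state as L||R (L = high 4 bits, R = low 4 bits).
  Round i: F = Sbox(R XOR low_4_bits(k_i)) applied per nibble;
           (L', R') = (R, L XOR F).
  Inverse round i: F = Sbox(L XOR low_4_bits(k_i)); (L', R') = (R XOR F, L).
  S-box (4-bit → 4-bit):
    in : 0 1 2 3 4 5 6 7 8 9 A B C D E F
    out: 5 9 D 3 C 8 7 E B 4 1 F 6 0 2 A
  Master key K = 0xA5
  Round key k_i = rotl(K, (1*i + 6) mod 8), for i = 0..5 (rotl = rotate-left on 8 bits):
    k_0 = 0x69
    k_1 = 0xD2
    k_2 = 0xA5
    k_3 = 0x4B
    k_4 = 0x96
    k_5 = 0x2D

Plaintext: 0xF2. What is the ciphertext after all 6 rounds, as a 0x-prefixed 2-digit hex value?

0xA0

s_0 = plaintext = 0xF2
s_1 = Round(s_0, k_0) = 0x20
s_2 = Round(s_1, k_1) = 0x0F
s_3 = Round(s_2, k_2) = 0xF1
s_4 = Round(s_3, k_3) = 0x1E
s_5 = Round(s_4, k_4) = 0xEA
s_6 = Round(s_5, k_5) = 0xA0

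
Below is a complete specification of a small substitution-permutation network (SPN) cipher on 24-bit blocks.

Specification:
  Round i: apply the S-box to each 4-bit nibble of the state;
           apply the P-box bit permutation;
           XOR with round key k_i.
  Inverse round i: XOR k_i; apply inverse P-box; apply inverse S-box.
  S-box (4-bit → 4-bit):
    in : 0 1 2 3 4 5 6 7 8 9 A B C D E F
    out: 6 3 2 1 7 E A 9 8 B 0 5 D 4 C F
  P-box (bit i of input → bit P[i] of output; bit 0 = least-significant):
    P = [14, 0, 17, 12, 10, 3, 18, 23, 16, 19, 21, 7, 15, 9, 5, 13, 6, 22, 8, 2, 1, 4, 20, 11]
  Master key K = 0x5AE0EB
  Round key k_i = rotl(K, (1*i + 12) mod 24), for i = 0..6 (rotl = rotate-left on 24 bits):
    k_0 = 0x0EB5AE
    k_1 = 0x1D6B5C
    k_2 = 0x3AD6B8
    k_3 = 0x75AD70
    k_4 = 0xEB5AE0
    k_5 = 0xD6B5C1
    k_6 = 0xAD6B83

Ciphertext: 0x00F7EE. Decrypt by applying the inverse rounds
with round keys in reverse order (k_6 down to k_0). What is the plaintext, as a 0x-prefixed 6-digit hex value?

0x8E581D

s_0 = ciphertext = 0x00F7EE
s_1 = InvRound(s_0, k_6) = 0x87B4F6
s_2 = InvRound(s_1, k_5) = 0x45D3A2
s_3 = InvRound(s_2, k_4) = 0x7B30ED
s_4 = InvRound(s_3, k_3) = 0x6E3645
s_5 = InvRound(s_4, k_2) = 0x09C801
s_6 = InvRound(s_5, k_1) = 0x0C9A02
s_7 = InvRound(s_6, k_0) = 0x8E581D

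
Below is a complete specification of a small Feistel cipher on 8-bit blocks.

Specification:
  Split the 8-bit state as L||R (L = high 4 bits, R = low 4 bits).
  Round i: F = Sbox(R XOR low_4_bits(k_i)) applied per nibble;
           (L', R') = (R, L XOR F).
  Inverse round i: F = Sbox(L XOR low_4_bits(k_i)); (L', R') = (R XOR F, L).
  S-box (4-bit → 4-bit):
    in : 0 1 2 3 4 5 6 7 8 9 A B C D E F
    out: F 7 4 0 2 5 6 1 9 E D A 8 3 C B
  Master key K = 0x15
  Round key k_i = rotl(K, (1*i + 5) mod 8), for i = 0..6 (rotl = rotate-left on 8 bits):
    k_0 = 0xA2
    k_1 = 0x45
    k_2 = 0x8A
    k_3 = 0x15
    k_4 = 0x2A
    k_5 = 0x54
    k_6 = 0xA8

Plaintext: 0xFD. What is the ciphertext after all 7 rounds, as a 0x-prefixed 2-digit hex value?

s_0 = plaintext = 0xFD
s_1 = Round(s_0, k_0) = 0xD4
s_2 = Round(s_1, k_1) = 0x4A
s_3 = Round(s_2, k_2) = 0xAB
s_4 = Round(s_3, k_3) = 0xB6
s_5 = Round(s_4, k_4) = 0x63
s_6 = Round(s_5, k_5) = 0x37
s_7 = Round(s_6, k_6) = 0x78

0x78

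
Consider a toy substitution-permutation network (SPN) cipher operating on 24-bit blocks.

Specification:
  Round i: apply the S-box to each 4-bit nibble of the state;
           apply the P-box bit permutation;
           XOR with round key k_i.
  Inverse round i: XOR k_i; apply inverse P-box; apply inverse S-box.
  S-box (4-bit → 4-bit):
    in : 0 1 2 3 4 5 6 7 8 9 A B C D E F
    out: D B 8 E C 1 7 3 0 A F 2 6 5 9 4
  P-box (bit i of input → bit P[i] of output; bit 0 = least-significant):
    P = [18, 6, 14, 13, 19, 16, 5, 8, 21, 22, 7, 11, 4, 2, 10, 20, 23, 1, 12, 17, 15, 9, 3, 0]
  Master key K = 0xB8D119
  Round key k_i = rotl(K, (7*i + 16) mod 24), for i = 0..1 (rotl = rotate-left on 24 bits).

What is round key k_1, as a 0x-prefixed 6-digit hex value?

0xDC688C

K = 0xB8D119
k_0 = rotl(K, (7*0+16) mod 24) = rotl(K, 16) = 0x19B8D1
k_1 = rotl(K, (7*1+16) mod 24) = rotl(K, 23) = 0xDC688C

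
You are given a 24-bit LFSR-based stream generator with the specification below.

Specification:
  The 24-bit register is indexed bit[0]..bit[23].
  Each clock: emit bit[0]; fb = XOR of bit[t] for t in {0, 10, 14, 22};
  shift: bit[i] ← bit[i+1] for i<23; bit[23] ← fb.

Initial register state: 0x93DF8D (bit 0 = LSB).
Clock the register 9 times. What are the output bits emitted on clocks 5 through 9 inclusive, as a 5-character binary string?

reg_0 = 0x93DF8D
clock 1: out=1, reg = 0xC9EFC6
clock 2: out=0, reg = 0xE4F7E3
clock 3: out=1, reg = 0x727BF1
clock 4: out=1, reg = 0xB93DF8
clock 5: out=0, reg = 0xDC9EFC
clock 6: out=0, reg = 0x6E4F7E
clock 7: out=0, reg = 0xB727BF
clock 8: out=1, reg = 0x5B93DF
clock 9: out=1, reg = 0x2DC9EF

00011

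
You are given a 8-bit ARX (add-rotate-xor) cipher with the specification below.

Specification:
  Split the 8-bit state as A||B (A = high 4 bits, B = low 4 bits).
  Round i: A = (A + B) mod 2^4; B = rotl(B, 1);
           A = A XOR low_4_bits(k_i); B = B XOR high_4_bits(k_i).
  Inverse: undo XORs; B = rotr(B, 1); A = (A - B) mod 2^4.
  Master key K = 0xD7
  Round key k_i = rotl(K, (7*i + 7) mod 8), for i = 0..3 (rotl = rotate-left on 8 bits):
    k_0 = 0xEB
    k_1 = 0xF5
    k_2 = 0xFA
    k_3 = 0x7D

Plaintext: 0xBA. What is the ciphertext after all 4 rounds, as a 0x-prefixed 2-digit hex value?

s_0 = plaintext = 0xBA
s_1 = Round(s_0, k_0) = 0xEB
s_2 = Round(s_1, k_1) = 0xC8
s_3 = Round(s_2, k_2) = 0xEE
s_4 = Round(s_3, k_3) = 0x1A

0x1A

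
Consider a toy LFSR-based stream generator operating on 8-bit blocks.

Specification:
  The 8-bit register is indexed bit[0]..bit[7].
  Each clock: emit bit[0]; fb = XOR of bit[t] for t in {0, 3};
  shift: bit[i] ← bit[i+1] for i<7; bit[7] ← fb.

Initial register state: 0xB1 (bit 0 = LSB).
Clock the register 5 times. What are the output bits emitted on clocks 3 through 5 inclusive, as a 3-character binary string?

001

reg_0 = 0xB1
clock 1: out=1, reg = 0xD8
clock 2: out=0, reg = 0xEC
clock 3: out=0, reg = 0xF6
clock 4: out=0, reg = 0x7B
clock 5: out=1, reg = 0x3D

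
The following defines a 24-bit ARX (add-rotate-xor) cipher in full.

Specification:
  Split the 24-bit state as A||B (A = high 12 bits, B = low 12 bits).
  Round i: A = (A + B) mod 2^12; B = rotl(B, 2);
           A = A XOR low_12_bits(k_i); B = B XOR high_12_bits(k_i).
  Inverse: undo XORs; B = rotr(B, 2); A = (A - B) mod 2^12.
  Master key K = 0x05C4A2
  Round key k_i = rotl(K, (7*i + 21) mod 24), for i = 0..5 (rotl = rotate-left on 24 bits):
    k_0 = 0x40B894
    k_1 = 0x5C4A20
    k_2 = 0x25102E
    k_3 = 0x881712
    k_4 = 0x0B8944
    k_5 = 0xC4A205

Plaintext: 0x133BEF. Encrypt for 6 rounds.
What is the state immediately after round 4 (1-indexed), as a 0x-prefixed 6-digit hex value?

s_0 = plaintext = 0x133BEF
s_1 = Round(s_0, k_0) = 0x5B6BB5
s_2 = Round(s_1, k_1) = 0xB4BB12
s_3 = Round(s_2, k_2) = 0x673E1B
s_4 = Round(s_3, k_3) = 0x39C0EE
s_5 = Round(s_4, k_4) = 0xDCE300
s_6 = Round(s_5, k_5) = 0x2CB04A

0x39C0EE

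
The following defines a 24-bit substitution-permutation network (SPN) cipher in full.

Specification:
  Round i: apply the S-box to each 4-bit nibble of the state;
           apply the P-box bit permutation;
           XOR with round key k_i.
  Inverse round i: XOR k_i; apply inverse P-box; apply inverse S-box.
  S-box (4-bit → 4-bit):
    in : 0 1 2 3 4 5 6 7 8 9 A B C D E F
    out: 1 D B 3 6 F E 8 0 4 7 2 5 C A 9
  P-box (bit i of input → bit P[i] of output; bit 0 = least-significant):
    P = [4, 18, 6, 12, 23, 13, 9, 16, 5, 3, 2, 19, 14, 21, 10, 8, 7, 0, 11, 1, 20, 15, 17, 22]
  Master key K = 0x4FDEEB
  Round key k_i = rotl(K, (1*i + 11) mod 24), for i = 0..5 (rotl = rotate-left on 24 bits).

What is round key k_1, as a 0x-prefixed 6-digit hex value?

K = 0x4FDEEB
k_0 = rotl(K, (1*0+11) mod 24) = rotl(K, 11) = 0xF75A7E
k_1 = rotl(K, (1*1+11) mod 24) = rotl(K, 12) = 0xEEB4FD

0xEEB4FD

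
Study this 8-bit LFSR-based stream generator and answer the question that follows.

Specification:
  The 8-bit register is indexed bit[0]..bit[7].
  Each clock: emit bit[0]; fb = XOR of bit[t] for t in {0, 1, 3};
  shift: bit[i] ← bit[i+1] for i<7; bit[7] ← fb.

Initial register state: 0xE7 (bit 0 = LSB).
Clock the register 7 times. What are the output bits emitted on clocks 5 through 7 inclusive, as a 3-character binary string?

011

reg_0 = 0xE7
clock 1: out=1, reg = 0x73
clock 2: out=1, reg = 0x39
clock 3: out=1, reg = 0x1C
clock 4: out=0, reg = 0x8E
clock 5: out=0, reg = 0x47
clock 6: out=1, reg = 0x23
clock 7: out=1, reg = 0x11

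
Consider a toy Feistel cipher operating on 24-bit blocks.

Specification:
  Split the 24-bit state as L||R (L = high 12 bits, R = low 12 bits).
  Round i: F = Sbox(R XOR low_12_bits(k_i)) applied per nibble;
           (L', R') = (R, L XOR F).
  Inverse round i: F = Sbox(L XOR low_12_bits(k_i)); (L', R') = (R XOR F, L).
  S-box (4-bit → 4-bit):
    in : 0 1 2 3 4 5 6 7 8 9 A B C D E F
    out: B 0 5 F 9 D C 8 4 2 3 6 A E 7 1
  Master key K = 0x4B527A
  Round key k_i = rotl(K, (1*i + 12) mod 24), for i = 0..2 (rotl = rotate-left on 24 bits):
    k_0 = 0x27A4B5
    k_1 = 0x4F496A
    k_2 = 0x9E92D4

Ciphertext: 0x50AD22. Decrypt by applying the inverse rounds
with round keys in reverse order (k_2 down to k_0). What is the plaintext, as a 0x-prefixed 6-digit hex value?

0x382F3B

s_0 = ciphertext = 0x50AD22
s_1 = InvRound(s_0, k_2) = 0x5C550A
s_2 = InvRound(s_1, k_1) = 0xF3B5C5
s_3 = InvRound(s_2, k_0) = 0x382F3B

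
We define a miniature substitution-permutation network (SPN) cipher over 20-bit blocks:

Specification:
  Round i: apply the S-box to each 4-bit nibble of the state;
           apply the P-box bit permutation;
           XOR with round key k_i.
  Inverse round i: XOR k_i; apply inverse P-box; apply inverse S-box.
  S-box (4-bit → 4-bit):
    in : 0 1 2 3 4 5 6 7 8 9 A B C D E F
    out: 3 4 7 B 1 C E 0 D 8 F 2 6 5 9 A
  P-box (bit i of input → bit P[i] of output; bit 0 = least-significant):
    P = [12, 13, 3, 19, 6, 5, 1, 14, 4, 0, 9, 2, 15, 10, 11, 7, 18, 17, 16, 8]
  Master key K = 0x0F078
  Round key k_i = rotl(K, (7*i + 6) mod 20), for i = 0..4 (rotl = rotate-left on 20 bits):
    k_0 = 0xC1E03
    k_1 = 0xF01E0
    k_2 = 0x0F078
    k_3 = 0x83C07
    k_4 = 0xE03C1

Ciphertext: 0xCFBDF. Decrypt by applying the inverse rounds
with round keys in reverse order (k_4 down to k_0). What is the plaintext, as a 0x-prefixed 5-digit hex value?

s_0 = ciphertext = 0xCFBDF
s_1 = InvRound(s_0, k_4) = 0xBDE52
s_2 = InvRound(s_1, k_3) = 0xC4AEB
s_3 = InvRound(s_2, k_2) = 0x48213
s_4 = InvRound(s_3, k_1) = 0x6E229
s_5 = InvRound(s_4, k_0) = 0xB276A

0xB276A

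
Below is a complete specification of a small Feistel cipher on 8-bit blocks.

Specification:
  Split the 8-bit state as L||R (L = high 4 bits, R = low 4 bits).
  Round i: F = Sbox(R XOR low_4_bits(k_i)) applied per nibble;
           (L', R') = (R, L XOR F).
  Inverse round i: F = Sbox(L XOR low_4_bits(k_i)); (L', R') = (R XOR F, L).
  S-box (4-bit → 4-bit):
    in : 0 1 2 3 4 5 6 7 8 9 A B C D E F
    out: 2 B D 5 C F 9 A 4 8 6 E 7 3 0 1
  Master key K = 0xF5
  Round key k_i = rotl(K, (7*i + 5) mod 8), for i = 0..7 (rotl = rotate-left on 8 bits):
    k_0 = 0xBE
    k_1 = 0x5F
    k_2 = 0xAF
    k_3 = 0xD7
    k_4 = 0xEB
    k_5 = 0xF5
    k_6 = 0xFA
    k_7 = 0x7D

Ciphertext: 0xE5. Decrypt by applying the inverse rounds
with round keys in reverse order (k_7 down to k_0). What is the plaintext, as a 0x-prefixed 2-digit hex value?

0x4D

s_0 = ciphertext = 0xE5
s_1 = InvRound(s_0, k_7) = 0x0E
s_2 = InvRound(s_1, k_6) = 0x80
s_3 = InvRound(s_2, k_5) = 0x38
s_4 = InvRound(s_3, k_4) = 0xC3
s_5 = InvRound(s_4, k_3) = 0xDC
s_6 = InvRound(s_5, k_2) = 0x1D
s_7 = InvRound(s_6, k_1) = 0xD1
s_8 = InvRound(s_7, k_0) = 0x4D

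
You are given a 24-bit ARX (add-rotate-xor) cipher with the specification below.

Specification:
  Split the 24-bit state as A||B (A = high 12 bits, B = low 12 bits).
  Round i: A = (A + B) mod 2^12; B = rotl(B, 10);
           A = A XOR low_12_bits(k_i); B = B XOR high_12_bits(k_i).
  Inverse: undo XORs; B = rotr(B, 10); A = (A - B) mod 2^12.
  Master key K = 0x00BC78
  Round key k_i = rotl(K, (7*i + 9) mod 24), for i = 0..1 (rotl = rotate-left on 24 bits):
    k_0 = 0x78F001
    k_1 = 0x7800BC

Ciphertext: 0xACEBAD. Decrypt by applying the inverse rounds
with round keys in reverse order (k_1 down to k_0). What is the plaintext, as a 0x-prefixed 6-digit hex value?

s_0 = ciphertext = 0xACEBAD
s_1 = InvRound(s_0, k_1) = 0x9BB0B7
s_2 = InvRound(s_1, k_0) = 0xCD9CE1

0xCD9CE1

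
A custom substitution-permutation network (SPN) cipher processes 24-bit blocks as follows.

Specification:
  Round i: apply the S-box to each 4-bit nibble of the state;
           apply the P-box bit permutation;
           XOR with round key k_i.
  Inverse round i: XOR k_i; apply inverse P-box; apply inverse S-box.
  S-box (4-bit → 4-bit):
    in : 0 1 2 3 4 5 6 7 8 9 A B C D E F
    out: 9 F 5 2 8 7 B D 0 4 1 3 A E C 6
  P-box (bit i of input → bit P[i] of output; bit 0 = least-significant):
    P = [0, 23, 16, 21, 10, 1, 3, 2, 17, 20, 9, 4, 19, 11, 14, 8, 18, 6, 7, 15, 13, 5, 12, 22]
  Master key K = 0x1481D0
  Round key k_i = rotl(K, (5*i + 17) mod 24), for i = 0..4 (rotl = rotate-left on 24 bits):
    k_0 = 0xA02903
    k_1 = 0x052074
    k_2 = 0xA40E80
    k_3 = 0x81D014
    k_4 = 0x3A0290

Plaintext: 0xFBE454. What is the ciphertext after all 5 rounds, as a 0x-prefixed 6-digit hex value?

s_0 = plaintext = 0xFBE454
s_1 = Round(s_0, k_0) = 0x847C79
s_2 = Round(s_1, k_1) = 0x1CE568
s_3 = Round(s_2, k_2) = 0xF6F9E6
s_4 = Round(s_3, k_3) = 0x250A79
s_5 = Round(s_4, k_4) = 0x35375C

0x35375C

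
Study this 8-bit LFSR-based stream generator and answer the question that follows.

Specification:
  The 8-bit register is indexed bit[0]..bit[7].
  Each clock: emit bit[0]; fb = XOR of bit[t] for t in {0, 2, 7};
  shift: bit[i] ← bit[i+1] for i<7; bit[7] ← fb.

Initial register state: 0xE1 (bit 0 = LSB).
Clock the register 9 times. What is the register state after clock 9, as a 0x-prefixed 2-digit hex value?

0x24

reg_0 = 0xE1
clock 1: out=1, reg = 0x70
clock 2: out=0, reg = 0x38
clock 3: out=0, reg = 0x1C
clock 4: out=0, reg = 0x8E
clock 5: out=0, reg = 0x47
clock 6: out=1, reg = 0x23
clock 7: out=1, reg = 0x91
clock 8: out=1, reg = 0x48
clock 9: out=0, reg = 0x24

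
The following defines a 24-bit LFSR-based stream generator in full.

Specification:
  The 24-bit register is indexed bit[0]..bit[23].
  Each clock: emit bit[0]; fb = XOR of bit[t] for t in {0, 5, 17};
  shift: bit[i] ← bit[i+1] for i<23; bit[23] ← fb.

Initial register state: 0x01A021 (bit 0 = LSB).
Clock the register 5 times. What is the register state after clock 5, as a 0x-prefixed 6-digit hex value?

0x000D01

reg_0 = 0x01A021
clock 1: out=1, reg = 0x00D010
clock 2: out=0, reg = 0x006808
clock 3: out=0, reg = 0x003404
clock 4: out=0, reg = 0x001A02
clock 5: out=0, reg = 0x000D01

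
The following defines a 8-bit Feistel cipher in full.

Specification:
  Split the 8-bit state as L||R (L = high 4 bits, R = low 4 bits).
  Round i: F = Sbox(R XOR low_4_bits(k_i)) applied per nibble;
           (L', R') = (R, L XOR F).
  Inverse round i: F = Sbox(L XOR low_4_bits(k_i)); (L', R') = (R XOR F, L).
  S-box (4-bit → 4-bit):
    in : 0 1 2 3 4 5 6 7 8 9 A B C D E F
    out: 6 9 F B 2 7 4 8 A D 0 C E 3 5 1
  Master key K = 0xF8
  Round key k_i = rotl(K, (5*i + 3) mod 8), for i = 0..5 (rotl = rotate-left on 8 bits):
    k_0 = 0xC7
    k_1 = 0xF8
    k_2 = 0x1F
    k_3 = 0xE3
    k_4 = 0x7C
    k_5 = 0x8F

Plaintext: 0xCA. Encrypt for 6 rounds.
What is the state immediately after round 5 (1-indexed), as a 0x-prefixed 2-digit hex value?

0x3D

s_0 = plaintext = 0xCA
s_1 = Round(s_0, k_0) = 0xAF
s_2 = Round(s_1, k_1) = 0xF2
s_3 = Round(s_2, k_2) = 0x2C
s_4 = Round(s_3, k_3) = 0xC3
s_5 = Round(s_4, k_4) = 0x3D
s_6 = Round(s_5, k_5) = 0xDC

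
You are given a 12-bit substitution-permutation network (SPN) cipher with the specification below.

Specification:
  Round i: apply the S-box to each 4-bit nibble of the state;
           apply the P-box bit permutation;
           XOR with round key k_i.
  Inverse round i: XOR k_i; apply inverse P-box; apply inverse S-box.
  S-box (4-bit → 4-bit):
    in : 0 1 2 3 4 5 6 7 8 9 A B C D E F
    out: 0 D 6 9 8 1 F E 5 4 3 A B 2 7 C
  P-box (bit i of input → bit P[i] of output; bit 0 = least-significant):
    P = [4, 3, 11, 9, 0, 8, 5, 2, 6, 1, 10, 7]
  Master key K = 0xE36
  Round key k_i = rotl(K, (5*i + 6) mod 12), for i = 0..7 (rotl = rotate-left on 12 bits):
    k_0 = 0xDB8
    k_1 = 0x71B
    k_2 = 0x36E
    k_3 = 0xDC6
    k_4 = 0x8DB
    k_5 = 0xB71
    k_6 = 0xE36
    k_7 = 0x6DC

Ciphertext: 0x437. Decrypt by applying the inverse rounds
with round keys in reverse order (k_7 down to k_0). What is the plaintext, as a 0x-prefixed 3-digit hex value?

0xE89

s_0 = ciphertext = 0x437
s_1 = InvRound(s_0, k_7) = 0xC8B
s_2 = InvRound(s_1, k_6) = 0x41C
s_3 = InvRound(s_2, k_5) = 0x867
s_4 = InvRound(s_3, k_4) = 0x4FA
s_5 = InvRound(s_4, k_3) = 0x07E
s_6 = InvRound(s_5, k_2) = 0x0D3
s_7 = InvRound(s_6, k_1) = 0x1DB
s_8 = InvRound(s_7, k_0) = 0xE89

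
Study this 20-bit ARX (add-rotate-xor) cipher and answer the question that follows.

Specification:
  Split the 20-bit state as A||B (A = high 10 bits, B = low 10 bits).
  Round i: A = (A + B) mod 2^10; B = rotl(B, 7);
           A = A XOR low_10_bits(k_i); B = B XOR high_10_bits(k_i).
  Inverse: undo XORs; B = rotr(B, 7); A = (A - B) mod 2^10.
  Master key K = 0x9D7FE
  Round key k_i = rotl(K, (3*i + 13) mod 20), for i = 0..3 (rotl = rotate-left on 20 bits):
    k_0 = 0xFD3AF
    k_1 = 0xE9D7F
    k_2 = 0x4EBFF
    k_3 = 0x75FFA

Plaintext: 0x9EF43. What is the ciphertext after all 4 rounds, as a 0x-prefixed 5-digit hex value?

s_0 = plaintext = 0x9EF43
s_1 = Round(s_0, k_0) = 0x8461C
s_2 = Round(s_1, k_1) = 0x549E4
s_3 = Round(s_2, k_2) = 0x32706
s_4 = Round(s_3, k_3) = 0x0D6B7

0x0D6B7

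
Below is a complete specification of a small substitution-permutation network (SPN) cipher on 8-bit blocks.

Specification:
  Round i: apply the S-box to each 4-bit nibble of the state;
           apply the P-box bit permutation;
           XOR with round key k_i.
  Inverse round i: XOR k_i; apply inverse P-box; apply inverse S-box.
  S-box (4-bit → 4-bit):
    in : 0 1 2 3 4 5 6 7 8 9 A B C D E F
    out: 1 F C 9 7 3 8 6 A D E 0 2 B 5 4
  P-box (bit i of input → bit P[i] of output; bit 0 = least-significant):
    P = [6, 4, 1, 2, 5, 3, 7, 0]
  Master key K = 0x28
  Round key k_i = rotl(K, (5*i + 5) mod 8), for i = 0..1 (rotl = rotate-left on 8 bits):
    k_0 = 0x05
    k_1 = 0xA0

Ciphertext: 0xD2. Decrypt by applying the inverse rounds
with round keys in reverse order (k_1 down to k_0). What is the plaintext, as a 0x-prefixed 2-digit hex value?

s_0 = ciphertext = 0xD2
s_1 = InvRound(s_0, k_1) = 0x04
s_2 = InvRound(s_1, k_0) = 0x6B

0x6B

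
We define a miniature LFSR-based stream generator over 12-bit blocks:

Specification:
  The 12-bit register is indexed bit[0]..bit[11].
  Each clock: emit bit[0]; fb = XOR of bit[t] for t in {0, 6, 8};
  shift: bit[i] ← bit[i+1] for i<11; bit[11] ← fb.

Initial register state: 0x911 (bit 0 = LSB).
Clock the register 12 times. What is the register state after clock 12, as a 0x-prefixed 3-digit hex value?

0x9FC

reg_0 = 0x911
clock 1: out=1, reg = 0x488
clock 2: out=0, reg = 0x244
clock 3: out=0, reg = 0x922
clock 4: out=0, reg = 0xC91
clock 5: out=1, reg = 0xE48
clock 6: out=0, reg = 0xF24
clock 7: out=0, reg = 0xF92
clock 8: out=0, reg = 0xFC9
clock 9: out=1, reg = 0xFE4
clock 10: out=0, reg = 0x7F2
clock 11: out=0, reg = 0x3F9
clock 12: out=1, reg = 0x9FC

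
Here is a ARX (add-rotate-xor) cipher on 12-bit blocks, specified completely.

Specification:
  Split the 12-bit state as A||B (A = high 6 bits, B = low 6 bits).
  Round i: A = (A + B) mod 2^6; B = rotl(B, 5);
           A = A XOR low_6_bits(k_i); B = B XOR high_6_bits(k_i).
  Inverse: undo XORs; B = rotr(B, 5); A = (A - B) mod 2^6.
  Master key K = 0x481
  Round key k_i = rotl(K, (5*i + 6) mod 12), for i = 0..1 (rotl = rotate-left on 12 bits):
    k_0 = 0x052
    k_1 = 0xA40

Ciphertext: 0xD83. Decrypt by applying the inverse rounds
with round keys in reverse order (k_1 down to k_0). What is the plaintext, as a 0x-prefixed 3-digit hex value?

0x2E8

s_0 = ciphertext = 0xD83
s_1 = InvRound(s_0, k_1) = 0x855
s_2 = InvRound(s_1, k_0) = 0x2E8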